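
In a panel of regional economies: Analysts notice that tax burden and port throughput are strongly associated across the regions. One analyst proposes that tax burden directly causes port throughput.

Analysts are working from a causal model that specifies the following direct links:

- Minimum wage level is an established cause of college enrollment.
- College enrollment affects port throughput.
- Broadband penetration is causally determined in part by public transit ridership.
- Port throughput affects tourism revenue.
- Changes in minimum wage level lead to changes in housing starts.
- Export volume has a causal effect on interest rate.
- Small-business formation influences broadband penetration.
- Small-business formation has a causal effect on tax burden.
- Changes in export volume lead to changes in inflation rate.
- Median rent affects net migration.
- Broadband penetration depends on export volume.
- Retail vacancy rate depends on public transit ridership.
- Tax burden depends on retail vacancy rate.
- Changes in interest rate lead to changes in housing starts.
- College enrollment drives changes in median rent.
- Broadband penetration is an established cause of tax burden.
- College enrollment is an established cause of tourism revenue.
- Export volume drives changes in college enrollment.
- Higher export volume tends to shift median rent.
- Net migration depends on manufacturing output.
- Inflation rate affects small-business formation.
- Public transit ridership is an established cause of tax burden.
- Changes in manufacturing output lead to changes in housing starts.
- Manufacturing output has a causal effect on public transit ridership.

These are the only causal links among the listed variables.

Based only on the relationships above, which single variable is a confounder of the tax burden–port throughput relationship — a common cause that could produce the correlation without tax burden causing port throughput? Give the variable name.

Export volume has a causal path to tax burden (export volume → broadband penetration → tax burden) and a separate causal path to port throughput (export volume → college enrollment → port throughput), so it is a common cause of both.
No stated relationship gives tax burden a causal route to port throughput, so the correlation is explained by the shared upstream cause rather than a direct effect.

export volume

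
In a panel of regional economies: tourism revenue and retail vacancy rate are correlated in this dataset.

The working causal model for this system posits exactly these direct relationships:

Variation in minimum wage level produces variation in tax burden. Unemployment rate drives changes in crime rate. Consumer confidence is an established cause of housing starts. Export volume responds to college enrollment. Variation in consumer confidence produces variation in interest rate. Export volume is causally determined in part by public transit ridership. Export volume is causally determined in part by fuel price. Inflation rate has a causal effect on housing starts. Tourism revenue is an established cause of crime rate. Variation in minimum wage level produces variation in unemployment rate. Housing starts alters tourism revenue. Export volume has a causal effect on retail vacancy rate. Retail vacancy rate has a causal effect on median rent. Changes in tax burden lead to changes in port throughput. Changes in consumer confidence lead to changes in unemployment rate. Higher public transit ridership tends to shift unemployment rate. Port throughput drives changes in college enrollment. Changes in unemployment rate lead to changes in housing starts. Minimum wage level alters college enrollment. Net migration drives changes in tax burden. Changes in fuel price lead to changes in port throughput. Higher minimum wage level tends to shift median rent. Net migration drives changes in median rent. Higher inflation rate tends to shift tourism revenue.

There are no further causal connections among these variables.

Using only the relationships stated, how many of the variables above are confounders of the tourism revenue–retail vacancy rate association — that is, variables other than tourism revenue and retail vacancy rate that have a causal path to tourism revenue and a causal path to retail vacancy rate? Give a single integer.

2

The common causes are: minimum wage level (to tourism revenue via minimum wage level → unemployment rate → housing starts → tourism revenue; to retail vacancy rate via minimum wage level → college enrollment → export volume → retail vacancy rate); public transit ridership (to tourism revenue via public transit ridership → unemployment rate → housing starts → tourism revenue; to retail vacancy rate via public transit ridership → export volume → retail vacancy rate).
Every other variable lacks a causal path to at least one of tourism revenue and retail vacancy rate.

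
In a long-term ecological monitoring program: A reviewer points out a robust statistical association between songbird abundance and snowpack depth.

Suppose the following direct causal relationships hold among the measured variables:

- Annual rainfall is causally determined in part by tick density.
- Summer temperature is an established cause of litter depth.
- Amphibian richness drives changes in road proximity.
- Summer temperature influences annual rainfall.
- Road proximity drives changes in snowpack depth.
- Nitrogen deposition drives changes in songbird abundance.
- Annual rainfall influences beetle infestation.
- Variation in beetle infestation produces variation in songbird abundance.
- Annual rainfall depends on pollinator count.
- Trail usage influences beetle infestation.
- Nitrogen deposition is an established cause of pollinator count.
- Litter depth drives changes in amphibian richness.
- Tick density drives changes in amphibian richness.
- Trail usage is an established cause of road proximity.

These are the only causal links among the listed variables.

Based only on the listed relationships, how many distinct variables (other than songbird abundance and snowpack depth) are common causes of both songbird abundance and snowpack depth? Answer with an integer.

3

The common causes are: summer temperature (to songbird abundance via summer temperature → annual rainfall → beetle infestation → songbird abundance; to snowpack depth via summer temperature → litter depth → amphibian richness → road proximity → snowpack depth); tick density (to songbird abundance via tick density → annual rainfall → beetle infestation → songbird abundance; to snowpack depth via tick density → amphibian richness → road proximity → snowpack depth); trail usage (to songbird abundance via trail usage → beetle infestation → songbird abundance; to snowpack depth via trail usage → road proximity → snowpack depth).
Every other variable lacks a causal path to at least one of songbird abundance and snowpack depth.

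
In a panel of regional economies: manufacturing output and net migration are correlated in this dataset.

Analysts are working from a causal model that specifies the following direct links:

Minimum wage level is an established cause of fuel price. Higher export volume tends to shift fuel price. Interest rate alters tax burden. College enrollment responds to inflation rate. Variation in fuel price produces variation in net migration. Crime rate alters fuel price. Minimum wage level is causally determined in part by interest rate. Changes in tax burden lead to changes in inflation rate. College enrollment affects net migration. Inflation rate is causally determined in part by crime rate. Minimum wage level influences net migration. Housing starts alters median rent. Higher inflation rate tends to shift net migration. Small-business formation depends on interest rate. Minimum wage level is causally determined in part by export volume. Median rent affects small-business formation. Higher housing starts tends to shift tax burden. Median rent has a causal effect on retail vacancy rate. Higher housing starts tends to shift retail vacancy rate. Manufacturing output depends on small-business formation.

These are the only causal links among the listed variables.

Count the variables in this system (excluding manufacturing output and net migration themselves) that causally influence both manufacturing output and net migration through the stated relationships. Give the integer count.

2

The common causes are: housing starts (to manufacturing output via housing starts → median rent → small-business formation → manufacturing output; to net migration via housing starts → tax burden → inflation rate → net migration); interest rate (to manufacturing output via interest rate → small-business formation → manufacturing output; to net migration via interest rate → minimum wage level → net migration).
Every other variable lacks a causal path to at least one of manufacturing output and net migration.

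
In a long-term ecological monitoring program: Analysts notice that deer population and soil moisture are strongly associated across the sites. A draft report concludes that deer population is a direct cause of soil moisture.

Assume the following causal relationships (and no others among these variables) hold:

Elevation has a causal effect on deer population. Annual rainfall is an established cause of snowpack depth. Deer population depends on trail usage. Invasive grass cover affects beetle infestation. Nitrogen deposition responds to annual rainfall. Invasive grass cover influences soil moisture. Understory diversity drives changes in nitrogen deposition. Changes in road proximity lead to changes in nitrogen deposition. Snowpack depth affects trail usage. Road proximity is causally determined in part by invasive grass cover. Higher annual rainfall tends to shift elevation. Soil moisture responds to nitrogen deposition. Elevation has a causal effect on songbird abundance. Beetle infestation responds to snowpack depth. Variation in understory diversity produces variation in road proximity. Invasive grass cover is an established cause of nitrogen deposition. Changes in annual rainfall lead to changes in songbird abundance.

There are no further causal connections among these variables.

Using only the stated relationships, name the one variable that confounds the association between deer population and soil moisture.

annual rainfall

Annual rainfall has a causal path to deer population (annual rainfall → elevation → deer population) and a separate causal path to soil moisture (annual rainfall → nitrogen deposition → soil moisture), so it is a common cause of both.
No stated relationship gives deer population a causal route to soil moisture, so the correlation is explained by the shared upstream cause rather than a direct effect.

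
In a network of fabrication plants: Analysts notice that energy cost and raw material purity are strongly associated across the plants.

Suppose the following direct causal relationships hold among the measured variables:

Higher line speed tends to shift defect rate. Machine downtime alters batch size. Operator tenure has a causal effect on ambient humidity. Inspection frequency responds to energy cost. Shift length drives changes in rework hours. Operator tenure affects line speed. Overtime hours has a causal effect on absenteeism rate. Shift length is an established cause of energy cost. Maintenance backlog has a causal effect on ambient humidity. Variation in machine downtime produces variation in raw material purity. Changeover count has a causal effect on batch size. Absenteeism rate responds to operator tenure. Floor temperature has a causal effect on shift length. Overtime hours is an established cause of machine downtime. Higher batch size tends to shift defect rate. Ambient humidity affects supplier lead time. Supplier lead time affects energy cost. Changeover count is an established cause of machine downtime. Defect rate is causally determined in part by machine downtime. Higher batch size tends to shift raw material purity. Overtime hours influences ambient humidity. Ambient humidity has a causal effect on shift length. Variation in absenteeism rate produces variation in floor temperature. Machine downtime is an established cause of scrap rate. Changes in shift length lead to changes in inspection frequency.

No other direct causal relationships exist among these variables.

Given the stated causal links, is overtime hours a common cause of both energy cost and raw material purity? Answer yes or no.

yes

Overtime hours has a causal path to energy cost (overtime hours → ambient humidity → shift length → energy cost) and to raw material purity (overtime hours → machine downtime → raw material purity), so it is a common cause of both — a confounder.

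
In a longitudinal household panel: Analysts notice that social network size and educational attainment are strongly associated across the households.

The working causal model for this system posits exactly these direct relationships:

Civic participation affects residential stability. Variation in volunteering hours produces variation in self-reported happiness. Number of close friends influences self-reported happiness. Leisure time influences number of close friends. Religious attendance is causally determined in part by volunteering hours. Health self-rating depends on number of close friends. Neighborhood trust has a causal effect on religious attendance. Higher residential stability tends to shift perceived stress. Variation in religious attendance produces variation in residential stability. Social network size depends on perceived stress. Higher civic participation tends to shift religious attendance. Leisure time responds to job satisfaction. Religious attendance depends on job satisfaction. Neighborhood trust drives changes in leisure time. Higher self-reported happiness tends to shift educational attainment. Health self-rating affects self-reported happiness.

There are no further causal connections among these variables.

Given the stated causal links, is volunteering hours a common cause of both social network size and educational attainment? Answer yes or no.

Volunteering hours has a causal path to social network size (volunteering hours → religious attendance → residential stability → perceived stress → social network size) and to educational attainment (volunteering hours → self-reported happiness → educational attainment), so it is a common cause of both — a confounder.

yes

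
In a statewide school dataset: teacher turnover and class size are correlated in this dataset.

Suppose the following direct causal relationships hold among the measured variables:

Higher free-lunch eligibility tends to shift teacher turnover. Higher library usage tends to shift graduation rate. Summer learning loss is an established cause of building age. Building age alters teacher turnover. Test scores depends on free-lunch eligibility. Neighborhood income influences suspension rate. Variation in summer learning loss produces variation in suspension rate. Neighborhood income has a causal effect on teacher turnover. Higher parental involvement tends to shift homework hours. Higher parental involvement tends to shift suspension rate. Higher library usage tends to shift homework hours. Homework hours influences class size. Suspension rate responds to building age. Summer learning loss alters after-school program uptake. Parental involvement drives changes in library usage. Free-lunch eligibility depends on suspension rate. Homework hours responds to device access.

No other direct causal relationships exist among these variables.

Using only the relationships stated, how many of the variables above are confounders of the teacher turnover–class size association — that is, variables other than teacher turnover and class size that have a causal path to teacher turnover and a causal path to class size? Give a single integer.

The common causes are: parental involvement (to teacher turnover via parental involvement → suspension rate → free-lunch eligibility → teacher turnover; to class size via parental involvement → homework hours → class size).
Every other variable lacks a causal path to at least one of teacher turnover and class size.

1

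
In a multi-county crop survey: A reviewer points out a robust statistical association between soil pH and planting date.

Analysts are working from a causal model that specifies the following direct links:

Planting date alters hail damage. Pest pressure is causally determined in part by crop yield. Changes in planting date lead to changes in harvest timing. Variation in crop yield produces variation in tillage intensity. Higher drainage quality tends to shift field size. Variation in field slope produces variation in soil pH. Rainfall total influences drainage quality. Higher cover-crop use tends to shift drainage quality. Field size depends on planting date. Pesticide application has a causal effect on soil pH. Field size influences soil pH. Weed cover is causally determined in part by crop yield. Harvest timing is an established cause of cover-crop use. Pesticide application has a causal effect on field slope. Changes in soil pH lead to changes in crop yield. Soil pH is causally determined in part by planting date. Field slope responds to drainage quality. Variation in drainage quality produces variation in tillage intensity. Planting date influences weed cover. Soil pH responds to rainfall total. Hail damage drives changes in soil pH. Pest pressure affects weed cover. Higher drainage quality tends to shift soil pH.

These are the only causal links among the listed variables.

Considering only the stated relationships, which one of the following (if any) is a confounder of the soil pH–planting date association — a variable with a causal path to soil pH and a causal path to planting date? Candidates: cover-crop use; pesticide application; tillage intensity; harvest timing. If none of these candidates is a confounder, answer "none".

None of the listed candidates has causal paths to both soil pH and planting date in the stated relationships, so none is a common cause.

none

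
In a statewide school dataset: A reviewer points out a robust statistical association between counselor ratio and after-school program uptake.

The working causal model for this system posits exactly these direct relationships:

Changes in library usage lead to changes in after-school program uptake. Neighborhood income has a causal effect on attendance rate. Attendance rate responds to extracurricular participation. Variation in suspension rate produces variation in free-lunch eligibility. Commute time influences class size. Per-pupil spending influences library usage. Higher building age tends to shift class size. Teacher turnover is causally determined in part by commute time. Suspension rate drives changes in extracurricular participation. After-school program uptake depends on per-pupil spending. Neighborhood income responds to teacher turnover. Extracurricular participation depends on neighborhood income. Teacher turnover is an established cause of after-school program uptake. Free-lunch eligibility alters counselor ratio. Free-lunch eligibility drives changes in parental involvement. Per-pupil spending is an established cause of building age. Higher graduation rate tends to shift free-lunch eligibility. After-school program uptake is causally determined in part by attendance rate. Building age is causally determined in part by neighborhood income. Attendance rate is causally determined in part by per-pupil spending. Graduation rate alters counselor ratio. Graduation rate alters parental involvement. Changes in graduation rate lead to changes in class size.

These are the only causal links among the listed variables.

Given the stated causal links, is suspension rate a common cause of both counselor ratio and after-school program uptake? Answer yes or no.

yes

Suspension rate has a causal path to counselor ratio (suspension rate → free-lunch eligibility → counselor ratio) and to after-school program uptake (suspension rate → extracurricular participation → attendance rate → after-school program uptake), so it is a common cause of both — a confounder.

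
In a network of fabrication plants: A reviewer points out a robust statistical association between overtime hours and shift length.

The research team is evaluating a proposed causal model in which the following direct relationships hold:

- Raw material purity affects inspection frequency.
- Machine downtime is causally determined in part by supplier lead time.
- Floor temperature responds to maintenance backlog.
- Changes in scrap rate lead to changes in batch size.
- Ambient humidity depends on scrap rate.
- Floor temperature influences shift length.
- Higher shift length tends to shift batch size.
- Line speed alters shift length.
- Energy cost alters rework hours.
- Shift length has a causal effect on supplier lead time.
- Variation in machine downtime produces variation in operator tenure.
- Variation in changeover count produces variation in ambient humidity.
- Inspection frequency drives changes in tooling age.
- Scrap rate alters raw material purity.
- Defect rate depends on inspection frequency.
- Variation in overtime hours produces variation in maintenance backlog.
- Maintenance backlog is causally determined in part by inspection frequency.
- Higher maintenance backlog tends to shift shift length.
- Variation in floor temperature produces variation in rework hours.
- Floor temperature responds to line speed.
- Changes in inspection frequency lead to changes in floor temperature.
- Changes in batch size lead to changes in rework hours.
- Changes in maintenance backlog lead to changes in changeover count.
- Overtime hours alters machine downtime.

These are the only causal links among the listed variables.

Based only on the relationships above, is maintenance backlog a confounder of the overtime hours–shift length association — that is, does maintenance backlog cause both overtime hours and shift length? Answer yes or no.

no

Maintenance backlog has no stated causal path to overtime hours. A confounder must cause both variables, so maintenance backlog does not qualify.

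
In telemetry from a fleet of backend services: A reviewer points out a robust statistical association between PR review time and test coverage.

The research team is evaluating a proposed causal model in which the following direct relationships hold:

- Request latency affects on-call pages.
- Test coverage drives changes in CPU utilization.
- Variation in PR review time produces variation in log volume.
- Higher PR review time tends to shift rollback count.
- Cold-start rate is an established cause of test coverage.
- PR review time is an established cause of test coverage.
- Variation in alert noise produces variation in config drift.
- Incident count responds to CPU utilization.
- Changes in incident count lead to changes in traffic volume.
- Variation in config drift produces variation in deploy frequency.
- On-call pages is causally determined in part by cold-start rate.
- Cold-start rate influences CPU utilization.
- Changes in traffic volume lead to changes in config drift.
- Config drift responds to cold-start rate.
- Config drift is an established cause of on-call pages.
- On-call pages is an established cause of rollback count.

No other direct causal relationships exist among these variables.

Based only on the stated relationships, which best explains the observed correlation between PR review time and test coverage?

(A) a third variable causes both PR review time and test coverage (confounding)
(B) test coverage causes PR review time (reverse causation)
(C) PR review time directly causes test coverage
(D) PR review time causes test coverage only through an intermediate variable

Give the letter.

There is a stated direct causal link PR review time → test coverage, and no variable causes both PR review time and test coverage, so the correlation reflects direct causation.

C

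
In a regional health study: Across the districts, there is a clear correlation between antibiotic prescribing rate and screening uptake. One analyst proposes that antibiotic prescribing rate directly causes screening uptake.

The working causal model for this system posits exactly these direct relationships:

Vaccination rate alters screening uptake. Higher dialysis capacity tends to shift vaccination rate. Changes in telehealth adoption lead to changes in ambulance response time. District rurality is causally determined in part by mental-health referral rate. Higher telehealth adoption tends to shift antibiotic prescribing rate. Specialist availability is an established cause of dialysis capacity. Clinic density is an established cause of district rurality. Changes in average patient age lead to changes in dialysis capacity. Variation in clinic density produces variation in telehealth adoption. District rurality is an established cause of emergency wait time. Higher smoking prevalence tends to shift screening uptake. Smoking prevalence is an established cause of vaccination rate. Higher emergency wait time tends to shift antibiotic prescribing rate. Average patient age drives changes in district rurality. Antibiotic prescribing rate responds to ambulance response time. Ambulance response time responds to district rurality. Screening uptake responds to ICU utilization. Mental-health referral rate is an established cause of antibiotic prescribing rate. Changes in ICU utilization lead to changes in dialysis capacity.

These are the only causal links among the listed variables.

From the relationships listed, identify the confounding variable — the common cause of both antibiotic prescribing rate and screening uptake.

Average patient age has a causal path to antibiotic prescribing rate (average patient age → district rurality → emergency wait time → antibiotic prescribing rate) and a separate causal path to screening uptake (average patient age → dialysis capacity → vaccination rate → screening uptake), so it is a common cause of both.
No stated relationship gives antibiotic prescribing rate a causal route to screening uptake, so the correlation is explained by the shared upstream cause rather than a direct effect.

average patient age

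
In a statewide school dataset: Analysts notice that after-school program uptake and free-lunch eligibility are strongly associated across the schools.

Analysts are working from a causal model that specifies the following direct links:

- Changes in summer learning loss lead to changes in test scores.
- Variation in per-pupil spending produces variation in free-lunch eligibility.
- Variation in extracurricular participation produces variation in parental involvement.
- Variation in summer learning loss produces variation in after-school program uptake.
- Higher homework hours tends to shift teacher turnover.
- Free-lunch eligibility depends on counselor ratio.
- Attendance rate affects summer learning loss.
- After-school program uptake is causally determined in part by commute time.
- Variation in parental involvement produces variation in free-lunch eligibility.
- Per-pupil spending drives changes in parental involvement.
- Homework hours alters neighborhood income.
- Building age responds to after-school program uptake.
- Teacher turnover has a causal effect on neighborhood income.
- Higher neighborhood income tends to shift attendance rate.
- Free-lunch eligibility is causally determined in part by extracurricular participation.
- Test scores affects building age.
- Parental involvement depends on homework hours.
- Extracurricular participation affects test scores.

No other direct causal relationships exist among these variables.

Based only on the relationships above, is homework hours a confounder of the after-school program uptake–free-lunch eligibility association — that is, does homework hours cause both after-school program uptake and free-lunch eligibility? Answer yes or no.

yes

Homework hours has a causal path to after-school program uptake (homework hours → neighborhood income → attendance rate → summer learning loss → after-school program uptake) and to free-lunch eligibility (homework hours → parental involvement → free-lunch eligibility), so it is a common cause of both — a confounder.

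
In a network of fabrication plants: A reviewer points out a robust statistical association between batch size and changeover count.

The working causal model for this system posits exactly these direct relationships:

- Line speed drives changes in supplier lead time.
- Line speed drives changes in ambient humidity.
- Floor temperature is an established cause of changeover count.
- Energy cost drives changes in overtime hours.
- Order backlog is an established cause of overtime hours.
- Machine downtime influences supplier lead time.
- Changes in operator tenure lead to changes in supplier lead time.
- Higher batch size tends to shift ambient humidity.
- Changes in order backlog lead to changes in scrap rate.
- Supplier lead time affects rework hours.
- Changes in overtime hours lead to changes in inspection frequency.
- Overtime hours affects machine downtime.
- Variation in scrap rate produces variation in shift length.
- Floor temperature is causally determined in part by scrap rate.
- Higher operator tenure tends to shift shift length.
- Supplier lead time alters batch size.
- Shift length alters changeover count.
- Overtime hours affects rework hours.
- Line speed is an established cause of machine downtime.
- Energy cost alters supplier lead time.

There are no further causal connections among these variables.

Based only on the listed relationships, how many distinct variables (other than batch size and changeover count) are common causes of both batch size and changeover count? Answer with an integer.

The common causes are: operator tenure (to batch size via operator tenure → supplier lead time → batch size; to changeover count via operator tenure → shift length → changeover count); order backlog (to batch size via order backlog → overtime hours → machine downtime → supplier lead time → batch size; to changeover count via order backlog → scrap rate → shift length → changeover count).
Every other variable lacks a causal path to at least one of batch size and changeover count.

2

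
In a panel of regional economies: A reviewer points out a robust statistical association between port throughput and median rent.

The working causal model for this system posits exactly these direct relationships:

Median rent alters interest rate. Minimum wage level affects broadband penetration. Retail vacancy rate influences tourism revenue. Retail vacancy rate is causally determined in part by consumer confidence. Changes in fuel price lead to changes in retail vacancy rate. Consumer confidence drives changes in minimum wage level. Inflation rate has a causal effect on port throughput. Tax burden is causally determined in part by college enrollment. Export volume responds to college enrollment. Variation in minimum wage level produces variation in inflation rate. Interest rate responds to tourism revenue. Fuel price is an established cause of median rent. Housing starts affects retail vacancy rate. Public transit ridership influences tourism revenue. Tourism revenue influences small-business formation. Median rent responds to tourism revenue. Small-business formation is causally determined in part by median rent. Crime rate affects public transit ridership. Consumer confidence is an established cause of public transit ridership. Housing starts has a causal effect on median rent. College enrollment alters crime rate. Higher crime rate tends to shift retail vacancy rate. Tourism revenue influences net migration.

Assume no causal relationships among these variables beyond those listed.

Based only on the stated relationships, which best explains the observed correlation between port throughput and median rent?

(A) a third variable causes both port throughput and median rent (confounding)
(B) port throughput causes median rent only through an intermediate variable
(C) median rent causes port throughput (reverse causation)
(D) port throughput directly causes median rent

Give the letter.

A

Consumer confidence causes port throughput (consumer confidence → minimum wage level → inflation rate → port throughput) and median rent (consumer confidence → public transit ridership → tourism revenue → median rent) — a common cause creating the correlation.
There is no stated path from port throughput to median rent or from median rent to port throughput, so neither direct nor reverse causation applies.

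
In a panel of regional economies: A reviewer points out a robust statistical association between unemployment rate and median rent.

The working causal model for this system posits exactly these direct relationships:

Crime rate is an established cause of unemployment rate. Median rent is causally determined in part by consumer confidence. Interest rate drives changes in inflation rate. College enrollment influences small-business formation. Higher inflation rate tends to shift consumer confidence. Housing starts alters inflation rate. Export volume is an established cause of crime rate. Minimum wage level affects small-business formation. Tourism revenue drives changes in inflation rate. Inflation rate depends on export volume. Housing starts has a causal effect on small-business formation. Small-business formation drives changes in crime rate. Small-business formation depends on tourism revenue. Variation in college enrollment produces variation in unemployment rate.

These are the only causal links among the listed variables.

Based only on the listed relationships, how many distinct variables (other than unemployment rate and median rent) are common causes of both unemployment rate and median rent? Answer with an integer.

3

The common causes are: export volume (to unemployment rate via export volume → crime rate → unemployment rate; to median rent via export volume → inflation rate → consumer confidence → median rent); housing starts (to unemployment rate via housing starts → small-business formation → crime rate → unemployment rate; to median rent via housing starts → inflation rate → consumer confidence → median rent); tourism revenue (to unemployment rate via tourism revenue → small-business formation → crime rate → unemployment rate; to median rent via tourism revenue → inflation rate → consumer confidence → median rent).
Every other variable lacks a causal path to at least one of unemployment rate and median rent.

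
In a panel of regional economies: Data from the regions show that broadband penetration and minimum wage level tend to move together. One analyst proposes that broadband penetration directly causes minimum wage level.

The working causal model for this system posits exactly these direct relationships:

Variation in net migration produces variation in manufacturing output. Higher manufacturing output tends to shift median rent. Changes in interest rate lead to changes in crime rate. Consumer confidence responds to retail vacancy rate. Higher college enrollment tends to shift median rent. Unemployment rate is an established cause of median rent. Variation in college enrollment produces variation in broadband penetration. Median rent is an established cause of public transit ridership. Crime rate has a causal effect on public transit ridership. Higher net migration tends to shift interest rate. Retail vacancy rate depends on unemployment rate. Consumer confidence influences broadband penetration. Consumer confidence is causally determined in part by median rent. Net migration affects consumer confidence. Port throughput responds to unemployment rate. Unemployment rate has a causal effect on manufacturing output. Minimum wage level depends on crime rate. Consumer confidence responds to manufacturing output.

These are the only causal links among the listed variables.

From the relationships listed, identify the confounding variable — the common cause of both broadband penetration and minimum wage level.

Net migration has a causal path to broadband penetration (net migration → consumer confidence → broadband penetration) and a separate causal path to minimum wage level (net migration → interest rate → crime rate → minimum wage level), so it is a common cause of both.
No stated relationship gives broadband penetration a causal route to minimum wage level, so the correlation is explained by the shared upstream cause rather than a direct effect.

net migration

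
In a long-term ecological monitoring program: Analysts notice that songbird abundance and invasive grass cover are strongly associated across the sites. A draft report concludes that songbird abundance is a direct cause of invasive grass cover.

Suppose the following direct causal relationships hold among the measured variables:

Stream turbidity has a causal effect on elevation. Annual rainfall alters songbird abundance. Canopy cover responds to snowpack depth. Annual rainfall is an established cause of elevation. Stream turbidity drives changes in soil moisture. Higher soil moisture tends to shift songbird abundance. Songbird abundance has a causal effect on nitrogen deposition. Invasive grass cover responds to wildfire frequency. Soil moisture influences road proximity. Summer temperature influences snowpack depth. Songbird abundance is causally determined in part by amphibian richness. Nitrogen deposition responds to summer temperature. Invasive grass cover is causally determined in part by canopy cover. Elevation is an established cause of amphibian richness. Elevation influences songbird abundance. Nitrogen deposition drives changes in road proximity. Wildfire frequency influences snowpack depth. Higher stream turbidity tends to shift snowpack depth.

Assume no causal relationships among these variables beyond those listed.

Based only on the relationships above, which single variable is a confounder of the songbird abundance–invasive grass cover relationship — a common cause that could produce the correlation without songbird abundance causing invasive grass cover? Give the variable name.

stream turbidity

Stream turbidity has a causal path to songbird abundance (stream turbidity → elevation → songbird abundance) and a separate causal path to invasive grass cover (stream turbidity → snowpack depth → canopy cover → invasive grass cover), so it is a common cause of both.
No stated relationship gives songbird abundance a causal route to invasive grass cover, so the correlation is explained by the shared upstream cause rather than a direct effect.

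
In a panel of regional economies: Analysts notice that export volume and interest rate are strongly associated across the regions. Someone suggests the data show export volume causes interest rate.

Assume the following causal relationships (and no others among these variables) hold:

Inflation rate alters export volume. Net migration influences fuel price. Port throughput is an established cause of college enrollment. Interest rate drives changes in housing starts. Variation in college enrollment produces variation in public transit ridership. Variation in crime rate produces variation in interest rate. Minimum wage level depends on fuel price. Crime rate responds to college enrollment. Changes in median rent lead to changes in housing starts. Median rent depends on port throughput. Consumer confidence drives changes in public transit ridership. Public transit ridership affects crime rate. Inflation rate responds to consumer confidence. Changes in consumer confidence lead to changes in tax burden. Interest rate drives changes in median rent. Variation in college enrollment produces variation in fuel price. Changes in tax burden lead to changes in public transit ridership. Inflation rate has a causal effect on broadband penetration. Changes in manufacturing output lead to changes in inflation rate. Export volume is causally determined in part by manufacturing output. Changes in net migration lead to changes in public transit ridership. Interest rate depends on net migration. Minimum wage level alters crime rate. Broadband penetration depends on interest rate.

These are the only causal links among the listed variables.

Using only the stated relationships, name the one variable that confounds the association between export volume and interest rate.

Consumer confidence has a causal path to export volume (consumer confidence → inflation rate → export volume) and a separate causal path to interest rate (consumer confidence → public transit ridership → crime rate → interest rate), so it is a common cause of both.
No stated relationship gives export volume a causal route to interest rate, so the correlation is explained by the shared upstream cause rather than a direct effect.

consumer confidence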